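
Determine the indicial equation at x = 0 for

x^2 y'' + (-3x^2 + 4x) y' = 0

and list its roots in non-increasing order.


Divide by x^2 to reach normal form y'' + P_1(x) y' + P_2(x) y = 0 with P_1(x) = -3 + 4/x and P_2(x) = 0.
x = 0 is a singular point because the y'-coefficient -3 + 4/x has a pole at x = 0.
It is a regular singular point because x P_1(x) = p(x) = 4 - 3x and x^2 P_2(x) = q(x) = 0 are polynomials, hence analytic at x = 0.
p(0) = 4,  q(0) = 0.
Indicial equation: r(r-1) + p(0) r + q(0) = 0, i.e. r^2 + (p(0) - 1) r + q(0) = 0, i.e. r^2 + 3 r = 0.
Discriminant: (3)^2 - 4(0) = 9, so r = (-3 ± 3)/2.
Solving: r_1 = 0, r_2 = -3.

indicial: r^2 + 3 r = 0; roots r_1 = 0, r_2 = -3


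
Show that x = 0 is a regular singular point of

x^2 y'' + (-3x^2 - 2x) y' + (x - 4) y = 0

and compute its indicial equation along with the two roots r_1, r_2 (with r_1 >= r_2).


Divide by x^2 to reach normal form y'' + P_1(x) y' + P_2(x) y = 0 with P_1(x) = -3 - 2/x and P_2(x) = 1/x - 4/x^2.
x = 0 is a singular point because the y'-coefficient -3 - 2/x has a pole at x = 0 and the y-coefficient 1/x - 4/x^2 has a pole at x = 0.
It is a regular singular point because x P_1(x) = p(x) = -3x - 2 and x^2 P_2(x) = q(x) = x - 4 are polynomials, hence analytic at x = 0.
p(0) = -2,  q(0) = -4.
Indicial equation: r(r-1) + p(0) r + q(0) = 0, i.e. r^2 + (p(0) - 1) r + q(0) = 0, i.e. r^2 - 3 r - 4 = 0.
Discriminant: (-3)^2 - 4(-4) = 25, so r = (3 ± 5)/2.
Solving: r_1 = 4, r_2 = -1.

indicial: r^2 - 3 r - 4 = 0; roots r_1 = 4, r_2 = -1


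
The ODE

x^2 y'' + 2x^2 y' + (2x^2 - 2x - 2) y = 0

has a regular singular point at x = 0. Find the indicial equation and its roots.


Divide by x^2 to reach normal form y'' + P_1(x) y' + P_2(x) y = 0 with P_1(x) = 2 and P_2(x) = 2 - 2/x - 2/x^2.
x = 0 is a singular point because the y-coefficient 2 - 2/x - 2/x^2 has a pole at x = 0.
It is a regular singular point because x P_1(x) = p(x) = 2x and x^2 P_2(x) = q(x) = 2x^2 - 2x - 2 are polynomials, hence analytic at x = 0.
p(0) = 0,  q(0) = -2.
Indicial equation: r(r-1) + p(0) r + q(0) = 0, i.e. r^2 + (p(0) - 1) r + q(0) = 0, i.e. r^2 - 1 r - 2 = 0.
Discriminant: (-1)^2 - 4(-2) = 9, so r = (1 ± 3)/2.
Solving: r_1 = 2, r_2 = -1.

indicial: r^2 - 1 r - 2 = 0; roots r_1 = 2, r_2 = -1


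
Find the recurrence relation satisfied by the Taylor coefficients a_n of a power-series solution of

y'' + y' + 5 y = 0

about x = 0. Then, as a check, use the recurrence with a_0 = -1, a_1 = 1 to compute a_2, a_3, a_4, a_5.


Substitute y = sum_n a_n x^n.
y''(x) has coefficient (n+2)(n+1) a_{n+2} at x^n;
y'(x) has coefficient (n+1) a_{n+1} at x^n;
5 y(x) has coefficient 5 a_n at x^n.
Matching x^n: (n+2)(n+1) a_{n+2} + (n+1) a_{n+1} + 5 a_n = 0.
Thus a_{n+2} = [-(n+1) a_{n+1} - 5 a_n] / ((n+1)(n+2)).

Check with a_0 = -1, a_1 = 1 (apply the recurrence for n = 0, 1, 2, 3): a_0 = -1, a_1 = 1, a_2 = 2, a_3 = -3/2, a_4 = -11/24, a_5 = 7/15.

a_(n+2) = [-(n+1) a_(n+1) - 5 a_n] / ((n+1)(n+2)); check: a_0 = -1, a_1 = 1, a_2 = 2, a_3 = -3/2, a_4 = -11/24, a_5 = 7/15


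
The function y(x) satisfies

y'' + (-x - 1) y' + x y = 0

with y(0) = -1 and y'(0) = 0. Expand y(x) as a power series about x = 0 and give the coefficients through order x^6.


Ansatz: y(x) = sum_{n>=0} a_n x^n, so y'(x) = sum_{n>=1} n a_n x^(n-1) and y''(x) = sum_{n>=2} n(n-1) a_n x^(n-2).
Substitute into P(x) y'' + Q(x) y' + R(x) y = 0 with P(x) = 1, Q(x) = -x - 1, R(x) = x, and match powers of x.
Initial conditions: a_0 = -1, a_1 = 0.
Setting the coefficient of each power of x to zero and solving order by order (substituting the coefficients already found):
  x^0: 2 a_2 - a_1 = 0  ->  2 a_2 = a_1 = 0  ->  a_2 = 0
  x^1: 6 a_3 - 2 a_2 - a_1 + a_0 = 0  ->  6 a_3 = 2 a_2 + a_1 - a_0 = 1  ->  a_3 = 1/6
  x^2: 12 a_4 - 3 a_3 - 2 a_2 + a_1 = 0  ->  12 a_4 = 3 a_3 + 2 a_2 - a_1 = 1/2  ->  a_4 = 1/24
  x^3: 20 a_5 - 4 a_4 - 3 a_3 + a_2 = 0  ->  20 a_5 = 4 a_4 + 3 a_3 - a_2 = 2/3  ->  a_5 = 1/30
  x^4: 30 a_6 - 5 a_5 - 4 a_4 + a_3 = 0  ->  30 a_6 = 5 a_5 + 4 a_4 - a_3 = 1/6  ->  a_6 = 1/180
Truncated series: y(x) = -1 + (1/6) x^3 + (1/24) x^4 + (1/30) x^5 + (1/180) x^6 + O(x^7).

a_0 = -1; a_1 = 0; a_2 = 0; a_3 = 1/6; a_4 = 1/24; a_5 = 1/30; a_6 = 1/180


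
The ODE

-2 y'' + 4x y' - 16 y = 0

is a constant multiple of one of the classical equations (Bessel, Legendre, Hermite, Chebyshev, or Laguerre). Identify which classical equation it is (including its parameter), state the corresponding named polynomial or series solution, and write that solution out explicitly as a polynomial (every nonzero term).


All three coefficients share the factor -2; dividing through by -2 gives  y'' - 2x y' + 8 y = 0.
This matches the Hermite equation y'' - 2x y' + 2n y = 0 with 2n = 8, so n = 4; the polynomial solution is H_4(x).
With y = sum_k a_k x^k, matching x^k gives (k+2)(k+1) a_{k+2} = 2(k - n) a_k = 2(k - 4) a_k. The right side vanishes at k = 4, so the series with the parity of 4 terminates at degree 4.
Standard normalization: leading coefficient of H_n is 2^n, so a_4 = 2^4 = 16. Work downward with a_k = (k+1)(k+2) a_{k+2} / (2(k - n)):
  a_2 = (3)(4)(16) / (2(2 - 4)) = 192/(-4) = -48
  a_0 = (1)(2)(-48) / (2(0 - 4)) = -96/(-8) = 12
Hence H_4(x) = 16 x^4 - 48 x^2 + 12.

H_4(x); series = 16 x^4 - 48 x^2 + 12


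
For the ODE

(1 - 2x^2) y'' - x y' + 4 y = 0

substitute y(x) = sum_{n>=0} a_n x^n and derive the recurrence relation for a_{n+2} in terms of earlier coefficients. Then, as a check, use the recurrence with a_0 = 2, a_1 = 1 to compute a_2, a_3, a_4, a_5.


Substitute y = sum_n a_n x^n.
(1 - 2 x^2) y'' contributes (n+2)(n+1) a_{n+2} - 2 n(n-1) a_n at x^n.
-x y'(x) contributes -n a_n at x^n.
4 y(x) contributes 4 a_n at x^n.
Matching x^n: (n+2)(n+1) a_{n+2} + (-2 n(n-1) - n + 4) a_n = 0.
Thus a_{n+2} = (2 n(n-1) + n - 4) / ((n+1)(n+2)) * a_n.

Check with a_0 = 2, a_1 = 1 (apply the recurrence for n = 0, 1, 2, 3): a_0 = 2, a_1 = 1, a_2 = -4, a_3 = -1/2, a_4 = -2/3, a_5 = -11/40.

a_(n+2) = (2 n(n-1) + n - 4) / ((n+1)(n+2)) * a_n; check: a_0 = 2, a_1 = 1, a_2 = -4, a_3 = -1/2, a_4 = -2/3, a_5 = -11/40


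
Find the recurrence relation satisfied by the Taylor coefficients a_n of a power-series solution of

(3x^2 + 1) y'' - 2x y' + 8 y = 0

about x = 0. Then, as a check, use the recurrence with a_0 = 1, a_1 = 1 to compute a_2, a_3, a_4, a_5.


Substitute y = sum_n a_n x^n.
(1 + 3 x^2) y'' contributes (n+2)(n+1) a_{n+2} + 3 n(n-1) a_n at x^n.
-2 x y'(x) contributes -2 n a_n at x^n.
8 y(x) contributes 8 a_n at x^n.
Matching x^n: (n+2)(n+1) a_{n+2} + (3 n(n-1) - 2 n + 8) a_n = 0.
Thus a_{n+2} = (-3 n(n-1) + 2 n - 8) / ((n+1)(n+2)) * a_n.

Check with a_0 = 1, a_1 = 1 (apply the recurrence for n = 0, 1, 2, 3): a_0 = 1, a_1 = 1, a_2 = -4, a_3 = -1, a_4 = 10/3, a_5 = 1.

a_(n+2) = (-3 n(n-1) + 2 n - 8) / ((n+1)(n+2)) * a_n; check: a_0 = 1, a_1 = 1, a_2 = -4, a_3 = -1, a_4 = 10/3, a_5 = 1


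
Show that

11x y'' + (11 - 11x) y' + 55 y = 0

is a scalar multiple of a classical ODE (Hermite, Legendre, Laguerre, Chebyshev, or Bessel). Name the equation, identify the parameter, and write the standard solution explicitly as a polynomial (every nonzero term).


All three coefficients share the factor 11; dividing through by 11 gives  x y'' + (1 - x) y' + 5 y = 0.
This matches the Laguerre equation x y'' + (1 - x) y' + n y = 0 with n = 5; the polynomial solution is L_5(x).
With y = sum_k a_k x^k, matching x^k gives (k+1)k a_{k+1} + (k+1) a_{k+1} - k a_k + n a_k = 0, i.e. (k+1)^2 a_{k+1} = (k - n) a_k = (k - 5) a_k. The right side vanishes at k = 5, so the series terminates at degree 5.
Standard normalization L_n(0) = 1 gives a_0 = 1. Work upward with a_{k+1} = (k - 5) a_k / (k+1)^2:
  a_1 = (0 - 5)(1) / 1^2 = -5/1 = -5
  a_2 = (1 - 5)(-5) / 2^2 = 20/4 = 5
  a_3 = (2 - 5)(5) / 3^2 = -15/9 = -5/3
  a_4 = (3 - 5)(-5/3) / 4^2 = (10/3)/16 = 5/24
  a_5 = (4 - 5)(5/24) / 5^2 = (-5/24)/25 = -1/120
Hence L_5(x) = -x^5/120 + 5 x^4/24 - 5 x^3/3 + 5 x^2 - 5 x + 1.

L_5(x); series = -x^5/120 + 5 x^4/24 - 5 x^3/3 + 5 x^2 - 5 x + 1


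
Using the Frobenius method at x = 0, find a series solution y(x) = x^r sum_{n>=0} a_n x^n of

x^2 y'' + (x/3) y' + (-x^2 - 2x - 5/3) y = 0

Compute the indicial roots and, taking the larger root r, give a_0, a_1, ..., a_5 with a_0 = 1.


Write in Frobenius form y'' + (p(x)/x) y' + (q(x)/x^2) y = 0:
  p(x) = 1/3,  q(x) = -x^2 - 2x - 5/3.
Indicial equation: r(r-1) + (1/3) r + (-5/3) = 0 -> roots r_1 = 5/3, r_2 = -1.
Take r = r_1 = 5/3. Let y(x) = x^r sum_{n>=0} a_n x^n with a_0 = 1.
Substitute y = x^r sum a_n x^n and match x^{r+n}. The recurrence is
  D(n) a_n - 2 a_{n-1} - 1 a_{n-2} = 0,  where D(n) = (r+n)(r+n-1) + (1/3)(r+n) + (-5/3).
  a_n = [2 a_{n-1} + 1 a_{n-2}] / D(n).
Since the indicial polynomial factors as (r - r_1)(r - r_2), D(n) = (r_1 + n - r_1)(r_1 + n - r_2) = n(n + 8/3).
Evaluating step by step (a_0 = 1):
  n = 1: D(1) = 1(1 + 8/3) = 11/3; numerator = 2(1) = 2; a_1 = (2)/(11/3) = 6/11
  n = 2: D(2) = 2(2 + 8/3) = 28/3; numerator = 2(6/11) + 1(1) = 23/11; a_2 = (23/11)/(28/3) = 69/308
  n = 3: D(3) = 3(3 + 8/3) = 17; numerator = 2(69/308) + 1(6/11) = 153/154; a_3 = (153/154)/(17) = 9/154
  n = 4: D(4) = 4(4 + 8/3) = 80/3; numerator = 2(9/154) + 1(69/308) = 15/44; a_4 = (15/44)/(80/3) = 9/704
  n = 5: D(5) = 5(5 + 8/3) = 115/3; numerator = 2(9/704) + 1(9/154) = 207/2464; a_5 = (207/2464)/(115/3) = 27/12320

r = 5/3; a_0 = 1; a_1 = 6/11; a_2 = 69/308; a_3 = 9/154; a_4 = 9/704; a_5 = 27/12320


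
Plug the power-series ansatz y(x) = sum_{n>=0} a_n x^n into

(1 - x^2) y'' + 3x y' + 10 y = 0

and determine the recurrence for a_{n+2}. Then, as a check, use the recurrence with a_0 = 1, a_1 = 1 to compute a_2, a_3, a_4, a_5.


Substitute y = sum_n a_n x^n.
(1 - 1 x^2) y'' contributes (n+2)(n+1) a_{n+2} - n(n-1) a_n at x^n.
3 x y'(x) contributes 3 n a_n at x^n.
10 y(x) contributes 10 a_n at x^n.
Matching x^n: (n+2)(n+1) a_{n+2} + (-n(n-1) + 3 n + 10) a_n = 0.
Thus a_{n+2} = (n(n-1) - 3 n - 10) / ((n+1)(n+2)) * a_n.

Check with a_0 = 1, a_1 = 1 (apply the recurrence for n = 0, 1, 2, 3): a_0 = 1, a_1 = 1, a_2 = -5, a_3 = -13/6, a_4 = 35/6, a_5 = 169/120.

a_(n+2) = (n(n-1) - 3 n - 10) / ((n+1)(n+2)) * a_n; check: a_0 = 1, a_1 = 1, a_2 = -5, a_3 = -13/6, a_4 = 35/6, a_5 = 169/120


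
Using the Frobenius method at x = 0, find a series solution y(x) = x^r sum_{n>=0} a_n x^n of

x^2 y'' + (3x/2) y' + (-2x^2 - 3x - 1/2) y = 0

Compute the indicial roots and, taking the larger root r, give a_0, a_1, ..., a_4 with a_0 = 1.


Write in Frobenius form y'' + (p(x)/x) y' + (q(x)/x^2) y = 0:
  p(x) = 3/2,  q(x) = -2x^2 - 3x - 1/2.
Indicial equation: r(r-1) + (3/2) r + (-1/2) = 0 -> roots r_1 = 1/2, r_2 = -1.
Take r = r_1 = 1/2. Let y(x) = x^r sum_{n>=0} a_n x^n with a_0 = 1.
Substitute y = x^r sum a_n x^n and match x^{r+n}. The recurrence is
  D(n) a_n - 3 a_{n-1} - 2 a_{n-2} = 0,  where D(n) = (r+n)(r+n-1) + (3/2)(r+n) + (-1/2).
  a_n = [3 a_{n-1} + 2 a_{n-2}] / D(n).
Since the indicial polynomial factors as (r - r_1)(r - r_2), D(n) = (r_1 + n - r_1)(r_1 + n - r_2) = n(n + 3/2).
Evaluating step by step (a_0 = 1):
  n = 1: D(1) = 1(1 + 3/2) = 5/2; numerator = 3(1) = 3; a_1 = (3)/(5/2) = 6/5
  n = 2: D(2) = 2(2 + 3/2) = 7; numerator = 3(6/5) + 2(1) = 28/5; a_2 = (28/5)/(7) = 4/5
  n = 3: D(3) = 3(3 + 3/2) = 27/2; numerator = 3(4/5) + 2(6/5) = 24/5; a_3 = (24/5)/(27/2) = 16/45
  n = 4: D(4) = 4(4 + 3/2) = 22; numerator = 3(16/45) + 2(4/5) = 8/3; a_4 = (8/3)/(22) = 4/33

r = 1/2; a_0 = 1; a_1 = 6/5; a_2 = 4/5; a_3 = 16/45; a_4 = 4/33


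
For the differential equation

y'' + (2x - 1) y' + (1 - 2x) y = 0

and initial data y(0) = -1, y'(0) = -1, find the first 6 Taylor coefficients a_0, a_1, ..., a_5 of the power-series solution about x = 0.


Ansatz: y(x) = sum_{n>=0} a_n x^n, so y'(x) = sum_{n>=1} n a_n x^(n-1) and y''(x) = sum_{n>=2} n(n-1) a_n x^(n-2).
Substitute into P(x) y'' + Q(x) y' + R(x) y = 0 with P(x) = 1, Q(x) = 2x - 1, R(x) = 1 - 2x, and match powers of x.
Initial conditions: a_0 = -1, a_1 = -1.
Setting the coefficient of each power of x to zero and solving order by order (substituting the coefficients already found):
  x^0: 2 a_2 - a_1 + a_0 = 0  ->  2 a_2 = a_1 - a_0 = 0  ->  a_2 = 0
  x^1: 6 a_3 - 2 a_2 + 3 a_1 - 2 a_0 = 0  ->  6 a_3 = 2 a_2 - 3 a_1 + 2 a_0 = 1  ->  a_3 = 1/6
  x^2: 12 a_4 - 3 a_3 + 5 a_2 - 2 a_1 = 0  ->  12 a_4 = 3 a_3 - 5 a_2 + 2 a_1 = -3/2  ->  a_4 = -1/8
  x^3: 20 a_5 - 4 a_4 + 7 a_3 - 2 a_2 = 0  ->  20 a_5 = 4 a_4 - 7 a_3 + 2 a_2 = -5/3  ->  a_5 = -1/12
Truncated series: y(x) = -1 - x + (1/6) x^3 - (1/8) x^4 - (1/12) x^5 + O(x^6).

a_0 = -1; a_1 = -1; a_2 = 0; a_3 = 1/6; a_4 = -1/8; a_5 = -1/12


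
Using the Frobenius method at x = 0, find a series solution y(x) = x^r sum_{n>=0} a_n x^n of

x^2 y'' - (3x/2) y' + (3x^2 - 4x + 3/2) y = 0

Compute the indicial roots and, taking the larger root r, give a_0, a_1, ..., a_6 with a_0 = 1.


Write in Frobenius form y'' + (p(x)/x) y' + (q(x)/x^2) y = 0:
  p(x) = -3/2,  q(x) = 3x^2 - 4x + 3/2.
Indicial equation: r(r-1) + (-3/2) r + (3/2) = 0 -> roots r_1 = 3/2, r_2 = 1.
Take r = r_1 = 3/2. Let y(x) = x^r sum_{n>=0} a_n x^n with a_0 = 1.
Substitute y = x^r sum a_n x^n and match x^{r+n}. The recurrence is
  D(n) a_n - 4 a_{n-1} + 3 a_{n-2} = 0,  where D(n) = (r+n)(r+n-1) + (-3/2)(r+n) + (3/2).
  a_n = [4 a_{n-1} - 3 a_{n-2}] / D(n).
Since the indicial polynomial factors as (r - r_1)(r - r_2), D(n) = (r_1 + n - r_1)(r_1 + n - r_2) = n(n + 1/2).
Evaluating step by step (a_0 = 1):
  n = 1: D(1) = 1(1 + 1/2) = 3/2; numerator = 4(1) = 4; a_1 = (4)/(3/2) = 8/3
  n = 2: D(2) = 2(2 + 1/2) = 5; numerator = 4(8/3) - 3(1) = 23/3; a_2 = (23/3)/(5) = 23/15
  n = 3: D(3) = 3(3 + 1/2) = 21/2; numerator = 4(23/15) - 3(8/3) = -28/15; a_3 = (-28/15)/(21/2) = -8/45
  n = 4: D(4) = 4(4 + 1/2) = 18; numerator = 4(-8/45) - 3(23/15) = -239/45; a_4 = (-239/45)/(18) = -239/810
  n = 5: D(5) = 5(5 + 1/2) = 55/2; numerator = 4(-239/810) - 3(-8/45) = -262/405; a_5 = (-262/405)/(55/2) = -524/22275
  n = 6: D(6) = 6(6 + 1/2) = 39; numerator = 4(-524/22275) - 3(-239/810) = 35243/44550; a_6 = (35243/44550)/(39) = 2711/133650

r = 3/2; a_0 = 1; a_1 = 8/3; a_2 = 23/15; a_3 = -8/45; a_4 = -239/810; a_5 = -524/22275; a_6 = 2711/133650


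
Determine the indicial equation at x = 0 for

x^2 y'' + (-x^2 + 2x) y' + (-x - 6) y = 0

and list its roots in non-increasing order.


Divide by x^2 to reach normal form y'' + P_1(x) y' + P_2(x) y = 0 with P_1(x) = -1 + 2/x and P_2(x) = -1/x - 6/x^2.
x = 0 is a singular point because the y'-coefficient -1 + 2/x has a pole at x = 0 and the y-coefficient -1/x - 6/x^2 has a pole at x = 0.
It is a regular singular point because x P_1(x) = p(x) = 2 - x and x^2 P_2(x) = q(x) = -x - 6 are polynomials, hence analytic at x = 0.
p(0) = 2,  q(0) = -6.
Indicial equation: r(r-1) + p(0) r + q(0) = 0, i.e. r^2 + (p(0) - 1) r + q(0) = 0, i.e. r^2 + 1 r - 6 = 0.
Discriminant: (1)^2 - 4(-6) = 25, so r = (-1 ± 5)/2.
Solving: r_1 = 2, r_2 = -3.

indicial: r^2 + 1 r - 6 = 0; roots r_1 = 2, r_2 = -3


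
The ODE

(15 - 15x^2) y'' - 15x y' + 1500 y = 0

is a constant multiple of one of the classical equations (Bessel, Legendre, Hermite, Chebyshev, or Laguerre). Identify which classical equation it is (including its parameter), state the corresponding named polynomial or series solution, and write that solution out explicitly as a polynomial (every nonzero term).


All three coefficients share the factor 15; dividing through by 15 gives  (1 - x^2) y'' - x y' + 100 y = 0.
This matches the Chebyshev equation (1 - x^2) y'' - x y' + n^2 y = 0 (note the -x y' term, not -2x y') with n^2 = 100, so n = 10; the polynomial solution is T_10(x).
With y = sum_k a_k x^k, matching x^k gives (k+2)(k+1) a_{k+2} = (k^2 - n^2) a_k = (k - 10)(k + 10) a_k. The right side vanishes at k = 10, so the series with the parity of 10 terminates at degree 10.
Standard normalization: leading coefficient of T_n is 2^(n-1), so a_10 = 2^9 = 512. Work downward with a_k = (k+1)(k+2) a_{k+2} / ((k - 10)(k + 10)):
  a_8 = (9)(10)(512) / ((8 - 10)(8 + 10)) = 46080/(-36) = -1280
  a_6 = (7)(8)(-1280) / ((6 - 10)(6 + 10)) = -71680/(-64) = 1120
  a_4 = (5)(6)(1120) / ((4 - 10)(4 + 10)) = 33600/(-84) = -400
  a_2 = (3)(4)(-400) / ((2 - 10)(2 + 10)) = -4800/(-96) = 50
  a_0 = (1)(2)(50) / ((0 - 10)(0 + 10)) = 100/(-100) = -1
Hence T_10(x) = 512 x^10 - 1280 x^8 + 1120 x^6 - 400 x^4 + 50 x^2 - 1.

T_10(x); series = 512 x^10 - 1280 x^8 + 1120 x^6 - 400 x^4 + 50 x^2 - 1


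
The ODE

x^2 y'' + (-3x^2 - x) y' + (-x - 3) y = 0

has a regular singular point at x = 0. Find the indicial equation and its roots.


Divide by x^2 to reach normal form y'' + P_1(x) y' + P_2(x) y = 0 with P_1(x) = -3 - 1/x and P_2(x) = -1/x - 3/x^2.
x = 0 is a singular point because the y'-coefficient -3 - 1/x has a pole at x = 0 and the y-coefficient -1/x - 3/x^2 has a pole at x = 0.
It is a regular singular point because x P_1(x) = p(x) = -3x - 1 and x^2 P_2(x) = q(x) = -x - 3 are polynomials, hence analytic at x = 0.
p(0) = -1,  q(0) = -3.
Indicial equation: r(r-1) + p(0) r + q(0) = 0, i.e. r^2 + (p(0) - 1) r + q(0) = 0, i.e. r^2 - 2 r - 3 = 0.
Discriminant: (-2)^2 - 4(-3) = 16, so r = (2 ± 4)/2.
Solving: r_1 = 3, r_2 = -1.

indicial: r^2 - 2 r - 3 = 0; roots r_1 = 3, r_2 = -1


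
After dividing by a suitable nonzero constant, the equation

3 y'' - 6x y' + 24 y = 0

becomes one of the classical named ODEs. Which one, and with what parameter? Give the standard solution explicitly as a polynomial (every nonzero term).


All three coefficients share the factor 3; dividing through by 3 gives  y'' - 2x y' + 8 y = 0.
This matches the Hermite equation y'' - 2x y' + 2n y = 0 with 2n = 8, so n = 4; the polynomial solution is H_4(x).
With y = sum_k a_k x^k, matching x^k gives (k+2)(k+1) a_{k+2} = 2(k - n) a_k = 2(k - 4) a_k. The right side vanishes at k = 4, so the series with the parity of 4 terminates at degree 4.
Standard normalization: leading coefficient of H_n is 2^n, so a_4 = 2^4 = 16. Work downward with a_k = (k+1)(k+2) a_{k+2} / (2(k - n)):
  a_2 = (3)(4)(16) / (2(2 - 4)) = 192/(-4) = -48
  a_0 = (1)(2)(-48) / (2(0 - 4)) = -96/(-8) = 12
Hence H_4(x) = 16 x^4 - 48 x^2 + 12.

H_4(x); series = 16 x^4 - 48 x^2 + 12


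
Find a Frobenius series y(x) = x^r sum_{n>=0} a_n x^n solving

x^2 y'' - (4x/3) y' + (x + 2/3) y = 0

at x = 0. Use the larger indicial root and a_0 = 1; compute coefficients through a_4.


Write in Frobenius form y'' + (p(x)/x) y' + (q(x)/x^2) y = 0:
  p(x) = -4/3,  q(x) = x + 2/3.
Indicial equation: r(r-1) + (-4/3) r + (2/3) = 0 -> roots r_1 = 2, r_2 = 1/3.
Take r = r_1 = 2. Let y(x) = x^r sum_{n>=0} a_n x^n with a_0 = 1.
Substitute y = x^r sum a_n x^n and match x^{r+n}. The recurrence is
  D(n) a_n + 1 a_{n-1} = 0,  where D(n) = (r+n)(r+n-1) + (-4/3)(r+n) + (2/3).
  a_n = -1 / D(n) * a_{n-1}.
Since the indicial polynomial factors as (r - r_1)(r - r_2), D(n) = (r_1 + n - r_1)(r_1 + n - r_2) = n(n + 5/3).
Evaluating step by step (a_0 = 1):
  n = 1: D(1) = 1(1 + 5/3) = 8/3; numerator = -1(1) = -1; a_1 = (-1)/(8/3) = -3/8
  n = 2: D(2) = 2(2 + 5/3) = 22/3; numerator = -1(-3/8) = 3/8; a_2 = (3/8)/(22/3) = 9/176
  n = 3: D(3) = 3(3 + 5/3) = 14; numerator = -1(9/176) = -9/176; a_3 = (-9/176)/(14) = -9/2464
  n = 4: D(4) = 4(4 + 5/3) = 68/3; numerator = -1(-9/2464) = 9/2464; a_4 = (9/2464)/(68/3) = 27/167552

r = 2; a_0 = 1; a_1 = -3/8; a_2 = 9/176; a_3 = -9/2464; a_4 = 27/167552


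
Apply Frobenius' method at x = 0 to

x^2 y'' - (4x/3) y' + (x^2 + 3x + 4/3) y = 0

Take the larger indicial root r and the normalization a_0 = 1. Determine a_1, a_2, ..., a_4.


Write in Frobenius form y'' + (p(x)/x) y' + (q(x)/x^2) y = 0:
  p(x) = -4/3,  q(x) = x^2 + 3x + 4/3.
Indicial equation: r(r-1) + (-4/3) r + (4/3) = 0 -> roots r_1 = 4/3, r_2 = 1.
Take r = r_1 = 4/3. Let y(x) = x^r sum_{n>=0} a_n x^n with a_0 = 1.
Substitute y = x^r sum a_n x^n and match x^{r+n}. The recurrence is
  D(n) a_n + 3 a_{n-1} + 1 a_{n-2} = 0,  where D(n) = (r+n)(r+n-1) + (-4/3)(r+n) + (4/3).
  a_n = [-3 a_{n-1} - 1 a_{n-2}] / D(n).
Since the indicial polynomial factors as (r - r_1)(r - r_2), D(n) = (r_1 + n - r_1)(r_1 + n - r_2) = n(n + 1/3).
Evaluating step by step (a_0 = 1):
  n = 1: D(1) = 1(1 + 1/3) = 4/3; numerator = -3(1) = -3; a_1 = (-3)/(4/3) = -9/4
  n = 2: D(2) = 2(2 + 1/3) = 14/3; numerator = -3(-9/4) - 1(1) = 23/4; a_2 = (23/4)/(14/3) = 69/56
  n = 3: D(3) = 3(3 + 1/3) = 10; numerator = -3(69/56) - 1(-9/4) = -81/56; a_3 = (-81/56)/(10) = -81/560
  n = 4: D(4) = 4(4 + 1/3) = 52/3; numerator = -3(-81/560) - 1(69/56) = -447/560; a_4 = (-447/560)/(52/3) = -1341/29120

r = 4/3; a_0 = 1; a_1 = -9/4; a_2 = 69/56; a_3 = -81/560; a_4 = -1341/29120


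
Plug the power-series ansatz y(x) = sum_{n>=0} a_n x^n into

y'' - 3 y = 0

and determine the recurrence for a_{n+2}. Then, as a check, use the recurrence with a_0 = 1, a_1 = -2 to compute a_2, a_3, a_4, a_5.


Substitute y = sum_n a_n x^n into y'' + (const) y = 0.
y''(x) = sum_{n>=0} (n+2)(n+1) a_{n+2} x^n.
The ODE becomes sum_n [(n+2)(n+1) a_{n+2} - 3 a_n] x^n = 0.
Setting each coefficient to zero gives the recurrence:
  (n+2)(n+1) a_{n+2} - 3 a_n = 0,
  a_{n+2} = 3 / ((n+1)(n+2)) a_n.

Check with a_0 = 1, a_1 = -2 (apply the recurrence for n = 0, 1, 2, 3): a_0 = 1, a_1 = -2, a_2 = 3/2, a_3 = -1, a_4 = 3/8, a_5 = -3/20.

a_{n+2} = 3/((n+1)(n+2)) * a_n; check: a_0 = 1, a_1 = -2, a_2 = 3/2, a_3 = -1, a_4 = 3/8, a_5 = -3/20


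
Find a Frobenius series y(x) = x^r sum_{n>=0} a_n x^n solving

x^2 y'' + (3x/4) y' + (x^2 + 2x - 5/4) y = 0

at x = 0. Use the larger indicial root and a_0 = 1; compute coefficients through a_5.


Write in Frobenius form y'' + (p(x)/x) y' + (q(x)/x^2) y = 0:
  p(x) = 3/4,  q(x) = x^2 + 2x - 5/4.
Indicial equation: r(r-1) + (3/4) r + (-5/4) = 0 -> roots r_1 = 5/4, r_2 = -1.
Take r = r_1 = 5/4. Let y(x) = x^r sum_{n>=0} a_n x^n with a_0 = 1.
Substitute y = x^r sum a_n x^n and match x^{r+n}. The recurrence is
  D(n) a_n + 2 a_{n-1} + 1 a_{n-2} = 0,  where D(n) = (r+n)(r+n-1) + (3/4)(r+n) + (-5/4).
  a_n = [-2 a_{n-1} - 1 a_{n-2}] / D(n).
Since the indicial polynomial factors as (r - r_1)(r - r_2), D(n) = (r_1 + n - r_1)(r_1 + n - r_2) = n(n + 9/4).
Evaluating step by step (a_0 = 1):
  n = 1: D(1) = 1(1 + 9/4) = 13/4; numerator = -2(1) = -2; a_1 = (-2)/(13/4) = -8/13
  n = 2: D(2) = 2(2 + 9/4) = 17/2; numerator = -2(-8/13) - 1(1) = 3/13; a_2 = (3/13)/(17/2) = 6/221
  n = 3: D(3) = 3(3 + 9/4) = 63/4; numerator = -2(6/221) - 1(-8/13) = 124/221; a_3 = (124/221)/(63/4) = 496/13923
  n = 4: D(4) = 4(4 + 9/4) = 25; numerator = -2(496/13923) - 1(6/221) = -1370/13923; a_4 = (-1370/13923)/(25) = -274/69615
  n = 5: D(5) = 5(5 + 9/4) = 145/4; numerator = -2(-274/69615) - 1(496/13923) = -92/3315; a_5 = (-92/3315)/(145/4) = -368/480675

r = 5/4; a_0 = 1; a_1 = -8/13; a_2 = 6/221; a_3 = 496/13923; a_4 = -274/69615; a_5 = -368/480675


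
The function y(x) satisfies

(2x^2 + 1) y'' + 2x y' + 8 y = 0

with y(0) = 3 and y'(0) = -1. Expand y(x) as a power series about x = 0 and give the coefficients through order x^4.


Ansatz: y(x) = sum_{n>=0} a_n x^n, so y'(x) = sum_{n>=1} n a_n x^(n-1) and y''(x) = sum_{n>=2} n(n-1) a_n x^(n-2).
Substitute into P(x) y'' + Q(x) y' + R(x) y = 0 with P(x) = 2x^2 + 1, Q(x) = 2x, R(x) = 8, and match powers of x.
Initial conditions: a_0 = 3, a_1 = -1.
Setting the coefficient of each power of x to zero and solving order by order (substituting the coefficients already found):
  x^0: 2 a_2 + 8 a_0 = 0  ->  2 a_2 = -8 a_0 = -24  ->  a_2 = -12
  x^1: 6 a_3 + 10 a_1 = 0  ->  6 a_3 = -10 a_1 = 10  ->  a_3 = 5/3
  x^2: 12 a_4 + 16 a_2 = 0  ->  12 a_4 = -16 a_2 = 192  ->  a_4 = 16
Truncated series: y(x) = 3 - x - 12 x^2 + (5/3) x^3 + 16 x^4 + O(x^5).

a_0 = 3; a_1 = -1; a_2 = -12; a_3 = 5/3; a_4 = 16


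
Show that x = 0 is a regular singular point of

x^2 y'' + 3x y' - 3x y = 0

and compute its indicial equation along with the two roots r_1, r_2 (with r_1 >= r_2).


Divide by x^2 to reach normal form y'' + P_1(x) y' + P_2(x) y = 0 with P_1(x) = 3/x and P_2(x) = -3/x.
x = 0 is a singular point because the y'-coefficient 3/x has a pole at x = 0 and the y-coefficient -3/x has a pole at x = 0.
It is a regular singular point because x P_1(x) = p(x) = 3 and x^2 P_2(x) = q(x) = -3x are polynomials, hence analytic at x = 0.
p(0) = 3,  q(0) = 0.
Indicial equation: r(r-1) + p(0) r + q(0) = 0, i.e. r^2 + (p(0) - 1) r + q(0) = 0, i.e. r^2 + 2 r = 0.
Discriminant: (2)^2 - 4(0) = 4, so r = (-2 ± 2)/2.
Solving: r_1 = 0, r_2 = -2.

indicial: r^2 + 2 r = 0; roots r_1 = 0, r_2 = -2


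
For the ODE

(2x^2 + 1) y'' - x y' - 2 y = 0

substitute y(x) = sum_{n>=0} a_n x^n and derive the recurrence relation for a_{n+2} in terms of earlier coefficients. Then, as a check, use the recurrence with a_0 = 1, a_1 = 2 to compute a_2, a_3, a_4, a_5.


Substitute y = sum_n a_n x^n.
(1 + 2 x^2) y'' contributes (n+2)(n+1) a_{n+2} + 2 n(n-1) a_n at x^n.
-x y'(x) contributes -n a_n at x^n.
-2 y(x) contributes -2 a_n at x^n.
Matching x^n: (n+2)(n+1) a_{n+2} + (2 n(n-1) - n - 2) a_n = 0.
Thus a_{n+2} = (-2 n(n-1) + n + 2) / ((n+1)(n+2)) * a_n.

Check with a_0 = 1, a_1 = 2 (apply the recurrence for n = 0, 1, 2, 3): a_0 = 1, a_1 = 2, a_2 = 1, a_3 = 1, a_4 = 0, a_5 = -7/20.

a_(n+2) = (-2 n(n-1) + n + 2) / ((n+1)(n+2)) * a_n; check: a_0 = 1, a_1 = 2, a_2 = 1, a_3 = 1, a_4 = 0, a_5 = -7/20


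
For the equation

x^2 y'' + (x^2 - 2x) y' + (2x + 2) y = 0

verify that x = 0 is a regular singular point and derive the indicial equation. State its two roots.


Divide by x^2 to reach normal form y'' + P_1(x) y' + P_2(x) y = 0 with P_1(x) = 1 - 2/x and P_2(x) = 2/x + 2/x^2.
x = 0 is a singular point because the y'-coefficient 1 - 2/x has a pole at x = 0 and the y-coefficient 2/x + 2/x^2 has a pole at x = 0.
It is a regular singular point because x P_1(x) = p(x) = x - 2 and x^2 P_2(x) = q(x) = 2x + 2 are polynomials, hence analytic at x = 0.
p(0) = -2,  q(0) = 2.
Indicial equation: r(r-1) + p(0) r + q(0) = 0, i.e. r^2 + (p(0) - 1) r + q(0) = 0, i.e. r^2 - 3 r + 2 = 0.
Discriminant: (-3)^2 - 4(2) = 1, so r = (3 ± 1)/2.
Solving: r_1 = 2, r_2 = 1.

indicial: r^2 - 3 r + 2 = 0; roots r_1 = 2, r_2 = 1


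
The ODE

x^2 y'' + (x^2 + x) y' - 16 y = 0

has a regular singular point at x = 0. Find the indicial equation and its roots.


Divide by x^2 to reach normal form y'' + P_1(x) y' + P_2(x) y = 0 with P_1(x) = 1 + 1/x and P_2(x) = -16/x^2.
x = 0 is a singular point because the y'-coefficient 1 + 1/x has a pole at x = 0 and the y-coefficient -16/x^2 has a pole at x = 0.
It is a regular singular point because x P_1(x) = p(x) = x + 1 and x^2 P_2(x) = q(x) = -16 are polynomials, hence analytic at x = 0.
p(0) = 1,  q(0) = -16.
Indicial equation: r(r-1) + p(0) r + q(0) = 0, i.e. r^2 + (p(0) - 1) r + q(0) = 0, i.e. r^2 - 16 = 0.
Discriminant: (0)^2 - 4(-16) = 64, so r = (0 ± 8)/2.
Solving: r_1 = 4, r_2 = -4.

indicial: r^2 - 16 = 0; roots r_1 = 4, r_2 = -4


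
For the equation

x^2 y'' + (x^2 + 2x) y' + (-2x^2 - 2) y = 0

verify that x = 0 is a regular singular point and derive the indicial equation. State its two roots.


Divide by x^2 to reach normal form y'' + P_1(x) y' + P_2(x) y = 0 with P_1(x) = 1 + 2/x and P_2(x) = -2 - 2/x^2.
x = 0 is a singular point because the y'-coefficient 1 + 2/x has a pole at x = 0 and the y-coefficient -2 - 2/x^2 has a pole at x = 0.
It is a regular singular point because x P_1(x) = p(x) = x + 2 and x^2 P_2(x) = q(x) = -2x^2 - 2 are polynomials, hence analytic at x = 0.
p(0) = 2,  q(0) = -2.
Indicial equation: r(r-1) + p(0) r + q(0) = 0, i.e. r^2 + (p(0) - 1) r + q(0) = 0, i.e. r^2 + 1 r - 2 = 0.
Discriminant: (1)^2 - 4(-2) = 9, so r = (-1 ± 3)/2.
Solving: r_1 = 1, r_2 = -2.

indicial: r^2 + 1 r - 2 = 0; roots r_1 = 1, r_2 = -2


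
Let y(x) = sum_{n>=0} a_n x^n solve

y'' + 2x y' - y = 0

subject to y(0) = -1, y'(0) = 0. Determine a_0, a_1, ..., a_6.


Ansatz: y(x) = sum_{n>=0} a_n x^n, so y'(x) = sum_{n>=1} n a_n x^(n-1) and y''(x) = sum_{n>=2} n(n-1) a_n x^(n-2).
Substitute into P(x) y'' + Q(x) y' + R(x) y = 0 with P(x) = 1, Q(x) = 2x, R(x) = -1, and match powers of x.
Initial conditions: a_0 = -1, a_1 = 0.
Setting the coefficient of each power of x to zero and solving order by order (substituting the coefficients already found):
  x^0: 2 a_2 - a_0 = 0  ->  2 a_2 = a_0 = -1  ->  a_2 = -1/2
  x^1: 6 a_3 + a_1 = 0  ->  6 a_3 = -a_1 = 0  ->  a_3 = 0
  x^2: 12 a_4 + 3 a_2 = 0  ->  12 a_4 = -3 a_2 = 3/2  ->  a_4 = 1/8
  x^3: 20 a_5 + 5 a_3 = 0  ->  20 a_5 = -5 a_3 = 0  ->  a_5 = 0
  x^4: 30 a_6 + 7 a_4 = 0  ->  30 a_6 = -7 a_4 = -7/8  ->  a_6 = -7/240
Truncated series: y(x) = -1 - (1/2) x^2 + (1/8) x^4 - (7/240) x^6 + O(x^7).

a_0 = -1; a_1 = 0; a_2 = -1/2; a_3 = 0; a_4 = 1/8; a_5 = 0; a_6 = -7/240


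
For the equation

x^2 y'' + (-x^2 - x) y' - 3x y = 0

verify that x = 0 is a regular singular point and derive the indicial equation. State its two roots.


Divide by x^2 to reach normal form y'' + P_1(x) y' + P_2(x) y = 0 with P_1(x) = -1 - 1/x and P_2(x) = -3/x.
x = 0 is a singular point because the y'-coefficient -1 - 1/x has a pole at x = 0 and the y-coefficient -3/x has a pole at x = 0.
It is a regular singular point because x P_1(x) = p(x) = -x - 1 and x^2 P_2(x) = q(x) = -3x are polynomials, hence analytic at x = 0.
p(0) = -1,  q(0) = 0.
Indicial equation: r(r-1) + p(0) r + q(0) = 0, i.e. r^2 + (p(0) - 1) r + q(0) = 0, i.e. r^2 - 2 r = 0.
Discriminant: (-2)^2 - 4(0) = 4, so r = (2 ± 2)/2.
Solving: r_1 = 2, r_2 = 0.

indicial: r^2 - 2 r = 0; roots r_1 = 2, r_2 = 0


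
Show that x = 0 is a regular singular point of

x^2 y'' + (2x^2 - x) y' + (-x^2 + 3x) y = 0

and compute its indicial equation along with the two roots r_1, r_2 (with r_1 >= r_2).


Divide by x^2 to reach normal form y'' + P_1(x) y' + P_2(x) y = 0 with P_1(x) = 2 - 1/x and P_2(x) = -1 + 3/x.
x = 0 is a singular point because the y'-coefficient 2 - 1/x has a pole at x = 0 and the y-coefficient -1 + 3/x has a pole at x = 0.
It is a regular singular point because x P_1(x) = p(x) = 2x - 1 and x^2 P_2(x) = q(x) = -x^2 + 3x are polynomials, hence analytic at x = 0.
p(0) = -1,  q(0) = 0.
Indicial equation: r(r-1) + p(0) r + q(0) = 0, i.e. r^2 + (p(0) - 1) r + q(0) = 0, i.e. r^2 - 2 r = 0.
Discriminant: (-2)^2 - 4(0) = 4, so r = (2 ± 2)/2.
Solving: r_1 = 2, r_2 = 0.

indicial: r^2 - 2 r = 0; roots r_1 = 2, r_2 = 0


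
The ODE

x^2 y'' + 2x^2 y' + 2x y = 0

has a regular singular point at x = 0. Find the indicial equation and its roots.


Divide by x^2 to reach normal form y'' + P_1(x) y' + P_2(x) y = 0 with P_1(x) = 2 and P_2(x) = 2/x.
x = 0 is a singular point because the y-coefficient 2/x has a pole at x = 0.
It is a regular singular point because x P_1(x) = p(x) = 2x and x^2 P_2(x) = q(x) = 2x are polynomials, hence analytic at x = 0.
p(0) = 0,  q(0) = 0.
Indicial equation: r(r-1) + p(0) r + q(0) = 0, i.e. r^2 + (p(0) - 1) r + q(0) = 0, i.e. r^2 - 1 r = 0.
Discriminant: (-1)^2 - 4(0) = 1, so r = (1 ± 1)/2.
Solving: r_1 = 1, r_2 = 0.

indicial: r^2 - 1 r = 0; roots r_1 = 1, r_2 = 0


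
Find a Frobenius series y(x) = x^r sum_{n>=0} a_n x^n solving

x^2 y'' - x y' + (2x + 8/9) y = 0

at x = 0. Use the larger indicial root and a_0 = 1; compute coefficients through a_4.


Write in Frobenius form y'' + (p(x)/x) y' + (q(x)/x^2) y = 0:
  p(x) = -1,  q(x) = 2x + 8/9.
Indicial equation: r(r-1) + (-1) r + (8/9) = 0 -> roots r_1 = 4/3, r_2 = 2/3.
Take r = r_1 = 4/3. Let y(x) = x^r sum_{n>=0} a_n x^n with a_0 = 1.
Substitute y = x^r sum a_n x^n and match x^{r+n}. The recurrence is
  D(n) a_n + 2 a_{n-1} = 0,  where D(n) = (r+n)(r+n-1) + (-1)(r+n) + (8/9).
  a_n = -2 / D(n) * a_{n-1}.
Since the indicial polynomial factors as (r - r_1)(r - r_2), D(n) = (r_1 + n - r_1)(r_1 + n - r_2) = n(n + 2/3).
Evaluating step by step (a_0 = 1):
  n = 1: D(1) = 1(1 + 2/3) = 5/3; numerator = -2(1) = -2; a_1 = (-2)/(5/3) = -6/5
  n = 2: D(2) = 2(2 + 2/3) = 16/3; numerator = -2(-6/5) = 12/5; a_2 = (12/5)/(16/3) = 9/20
  n = 3: D(3) = 3(3 + 2/3) = 11; numerator = -2(9/20) = -9/10; a_3 = (-9/10)/(11) = -9/110
  n = 4: D(4) = 4(4 + 2/3) = 56/3; numerator = -2(-9/110) = 9/55; a_4 = (9/55)/(56/3) = 27/3080

r = 4/3; a_0 = 1; a_1 = -6/5; a_2 = 9/20; a_3 = -9/110; a_4 = 27/3080


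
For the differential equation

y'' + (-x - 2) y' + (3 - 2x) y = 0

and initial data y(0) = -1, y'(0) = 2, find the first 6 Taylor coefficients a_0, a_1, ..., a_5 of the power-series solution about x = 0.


Ansatz: y(x) = sum_{n>=0} a_n x^n, so y'(x) = sum_{n>=1} n a_n x^(n-1) and y''(x) = sum_{n>=2} n(n-1) a_n x^(n-2).
Substitute into P(x) y'' + Q(x) y' + R(x) y = 0 with P(x) = 1, Q(x) = -x - 2, R(x) = 3 - 2x, and match powers of x.
Initial conditions: a_0 = -1, a_1 = 2.
Setting the coefficient of each power of x to zero and solving order by order (substituting the coefficients already found):
  x^0: 2 a_2 - 2 a_1 + 3 a_0 = 0  ->  2 a_2 = 2 a_1 - 3 a_0 = 7  ->  a_2 = 7/2
  x^1: 6 a_3 - 4 a_2 + 2 a_1 - 2 a_0 = 0  ->  6 a_3 = 4 a_2 - 2 a_1 + 2 a_0 = 8  ->  a_3 = 4/3
  x^2: 12 a_4 - 6 a_3 + a_2 - 2 a_1 = 0  ->  12 a_4 = 6 a_3 - a_2 + 2 a_1 = 17/2  ->  a_4 = 17/24
  x^3: 20 a_5 - 8 a_4 - 2 a_2 = 0  ->  20 a_5 = 8 a_4 + 2 a_2 = 38/3  ->  a_5 = 19/30
Truncated series: y(x) = -1 + 2 x + (7/2) x^2 + (4/3) x^3 + (17/24) x^4 + (19/30) x^5 + O(x^6).

a_0 = -1; a_1 = 2; a_2 = 7/2; a_3 = 4/3; a_4 = 17/24; a_5 = 19/30


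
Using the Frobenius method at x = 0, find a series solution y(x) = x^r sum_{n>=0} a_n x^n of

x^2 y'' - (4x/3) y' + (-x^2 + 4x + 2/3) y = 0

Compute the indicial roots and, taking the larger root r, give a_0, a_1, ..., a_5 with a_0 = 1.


Write in Frobenius form y'' + (p(x)/x) y' + (q(x)/x^2) y = 0:
  p(x) = -4/3,  q(x) = -x^2 + 4x + 2/3.
Indicial equation: r(r-1) + (-4/3) r + (2/3) = 0 -> roots r_1 = 2, r_2 = 1/3.
Take r = r_1 = 2. Let y(x) = x^r sum_{n>=0} a_n x^n with a_0 = 1.
Substitute y = x^r sum a_n x^n and match x^{r+n}. The recurrence is
  D(n) a_n + 4 a_{n-1} - 1 a_{n-2} = 0,  where D(n) = (r+n)(r+n-1) + (-4/3)(r+n) + (2/3).
  a_n = [-4 a_{n-1} + 1 a_{n-2}] / D(n).
Since the indicial polynomial factors as (r - r_1)(r - r_2), D(n) = (r_1 + n - r_1)(r_1 + n - r_2) = n(n + 5/3).
Evaluating step by step (a_0 = 1):
  n = 1: D(1) = 1(1 + 5/3) = 8/3; numerator = -4(1) = -4; a_1 = (-4)/(8/3) = -3/2
  n = 2: D(2) = 2(2 + 5/3) = 22/3; numerator = -4(-3/2) + 1(1) = 7; a_2 = (7)/(22/3) = 21/22
  n = 3: D(3) = 3(3 + 5/3) = 14; numerator = -4(21/22) + 1(-3/2) = -117/22; a_3 = (-117/22)/(14) = -117/308
  n = 4: D(4) = 4(4 + 5/3) = 68/3; numerator = -4(-117/308) + 1(21/22) = 381/154; a_4 = (381/154)/(68/3) = 1143/10472
  n = 5: D(5) = 5(5 + 5/3) = 100/3; numerator = -4(1143/10472) + 1(-117/308) = -4275/5236; a_5 = (-4275/5236)/(100/3) = -513/20944

r = 2; a_0 = 1; a_1 = -3/2; a_2 = 21/22; a_3 = -117/308; a_4 = 1143/10472; a_5 = -513/20944


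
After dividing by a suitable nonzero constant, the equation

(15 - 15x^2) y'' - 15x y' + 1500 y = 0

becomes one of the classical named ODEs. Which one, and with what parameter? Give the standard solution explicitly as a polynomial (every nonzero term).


All three coefficients share the factor 15; dividing through by 15 gives  (1 - x^2) y'' - x y' + 100 y = 0.
This matches the Chebyshev equation (1 - x^2) y'' - x y' + n^2 y = 0 (note the -x y' term, not -2x y') with n^2 = 100, so n = 10; the polynomial solution is T_10(x).
With y = sum_k a_k x^k, matching x^k gives (k+2)(k+1) a_{k+2} = (k^2 - n^2) a_k = (k - 10)(k + 10) a_k. The right side vanishes at k = 10, so the series with the parity of 10 terminates at degree 10.
Standard normalization: leading coefficient of T_n is 2^(n-1), so a_10 = 2^9 = 512. Work downward with a_k = (k+1)(k+2) a_{k+2} / ((k - 10)(k + 10)):
  a_8 = (9)(10)(512) / ((8 - 10)(8 + 10)) = 46080/(-36) = -1280
  a_6 = (7)(8)(-1280) / ((6 - 10)(6 + 10)) = -71680/(-64) = 1120
  a_4 = (5)(6)(1120) / ((4 - 10)(4 + 10)) = 33600/(-84) = -400
  a_2 = (3)(4)(-400) / ((2 - 10)(2 + 10)) = -4800/(-96) = 50
  a_0 = (1)(2)(50) / ((0 - 10)(0 + 10)) = 100/(-100) = -1
Hence T_10(x) = 512 x^10 - 1280 x^8 + 1120 x^6 - 400 x^4 + 50 x^2 - 1.

T_10(x); series = 512 x^10 - 1280 x^8 + 1120 x^6 - 400 x^4 + 50 x^2 - 1


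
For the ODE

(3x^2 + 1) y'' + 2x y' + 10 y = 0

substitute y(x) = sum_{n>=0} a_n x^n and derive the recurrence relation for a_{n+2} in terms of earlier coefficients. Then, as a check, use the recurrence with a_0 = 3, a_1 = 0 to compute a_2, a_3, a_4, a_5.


Substitute y = sum_n a_n x^n.
(1 + 3 x^2) y'' contributes (n+2)(n+1) a_{n+2} + 3 n(n-1) a_n at x^n.
2 x y'(x) contributes 2 n a_n at x^n.
10 y(x) contributes 10 a_n at x^n.
Matching x^n: (n+2)(n+1) a_{n+2} + (3 n(n-1) + 2 n + 10) a_n = 0.
Thus a_{n+2} = (-3 n(n-1) - 2 n - 10) / ((n+1)(n+2)) * a_n.

Check with a_0 = 3, a_1 = 0 (apply the recurrence for n = 0, 1, 2, 3): a_0 = 3, a_1 = 0, a_2 = -15, a_3 = 0, a_4 = 25, a_5 = 0.

a_(n+2) = (-3 n(n-1) - 2 n - 10) / ((n+1)(n+2)) * a_n; check: a_0 = 3, a_1 = 0, a_2 = -15, a_3 = 0, a_4 = 25, a_5 = 0


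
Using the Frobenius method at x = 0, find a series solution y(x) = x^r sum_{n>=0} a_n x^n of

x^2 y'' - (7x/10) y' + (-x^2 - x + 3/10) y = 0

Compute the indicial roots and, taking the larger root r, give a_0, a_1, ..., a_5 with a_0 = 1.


Write in Frobenius form y'' + (p(x)/x) y' + (q(x)/x^2) y = 0:
  p(x) = -7/10,  q(x) = -x^2 - x + 3/10.
Indicial equation: r(r-1) + (-7/10) r + (3/10) = 0 -> roots r_1 = 3/2, r_2 = 1/5.
Take r = r_1 = 3/2. Let y(x) = x^r sum_{n>=0} a_n x^n with a_0 = 1.
Substitute y = x^r sum a_n x^n and match x^{r+n}. The recurrence is
  D(n) a_n - 1 a_{n-1} - 1 a_{n-2} = 0,  where D(n) = (r+n)(r+n-1) + (-7/10)(r+n) + (3/10).
  a_n = [1 a_{n-1} + 1 a_{n-2}] / D(n).
Since the indicial polynomial factors as (r - r_1)(r - r_2), D(n) = (r_1 + n - r_1)(r_1 + n - r_2) = n(n + 13/10).
Evaluating step by step (a_0 = 1):
  n = 1: D(1) = 1(1 + 13/10) = 23/10; numerator = 1(1) = 1; a_1 = (1)/(23/10) = 10/23
  n = 2: D(2) = 2(2 + 13/10) = 33/5; numerator = 1(10/23) + 1(1) = 33/23; a_2 = (33/23)/(33/5) = 5/23
  n = 3: D(3) = 3(3 + 13/10) = 129/10; numerator = 1(5/23) + 1(10/23) = 15/23; a_3 = (15/23)/(129/10) = 50/989
  n = 4: D(4) = 4(4 + 13/10) = 106/5; numerator = 1(50/989) + 1(5/23) = 265/989; a_4 = (265/989)/(106/5) = 25/1978
  n = 5: D(5) = 5(5 + 13/10) = 63/2; numerator = 1(25/1978) + 1(50/989) = 125/1978; a_5 = (125/1978)/(63/2) = 125/62307

r = 3/2; a_0 = 1; a_1 = 10/23; a_2 = 5/23; a_3 = 50/989; a_4 = 25/1978; a_5 = 125/62307


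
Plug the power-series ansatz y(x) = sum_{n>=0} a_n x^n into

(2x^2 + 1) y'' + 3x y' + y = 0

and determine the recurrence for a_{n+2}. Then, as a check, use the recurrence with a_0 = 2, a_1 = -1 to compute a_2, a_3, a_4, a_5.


Substitute y = sum_n a_n x^n.
(1 + 2 x^2) y'' contributes (n+2)(n+1) a_{n+2} + 2 n(n-1) a_n at x^n.
3 x y'(x) contributes 3 n a_n at x^n.
y(x) contributes 1 a_n at x^n.
Matching x^n: (n+2)(n+1) a_{n+2} + (2 n(n-1) + 3 n + 1) a_n = 0.
Thus a_{n+2} = (-2 n(n-1) - 3 n - 1) / ((n+1)(n+2)) * a_n.

Check with a_0 = 2, a_1 = -1 (apply the recurrence for n = 0, 1, 2, 3): a_0 = 2, a_1 = -1, a_2 = -1, a_3 = 2/3, a_4 = 11/12, a_5 = -11/15.

a_(n+2) = (-2 n(n-1) - 3 n - 1) / ((n+1)(n+2)) * a_n; check: a_0 = 2, a_1 = -1, a_2 = -1, a_3 = 2/3, a_4 = 11/12, a_5 = -11/15


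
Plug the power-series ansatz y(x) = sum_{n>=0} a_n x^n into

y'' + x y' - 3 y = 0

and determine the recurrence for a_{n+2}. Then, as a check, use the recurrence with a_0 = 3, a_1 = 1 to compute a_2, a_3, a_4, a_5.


Substitute y = sum_n a_n x^n.
y''(x) has coefficient (n+2)(n+1) a_{n+2} at x^n;
x y'(x) has coefficient n a_n at x^n (shift);
-3 y(x) has coefficient -3 a_n at x^n.
Matching x^n: (n+2)(n+1) a_{n+2} + (n - 3) a_n = 0.
Thus a_{n+2} = (-n + 3) / ((n+1)(n+2)) * a_n.

Check with a_0 = 3, a_1 = 1 (apply the recurrence for n = 0, 1, 2, 3): a_0 = 3, a_1 = 1, a_2 = 9/2, a_3 = 1/3, a_4 = 3/8, a_5 = 0.

a_(n+2) = (-n + 3) / ((n+1)(n+2)) * a_n; check: a_0 = 3, a_1 = 1, a_2 = 9/2, a_3 = 1/3, a_4 = 3/8, a_5 = 0


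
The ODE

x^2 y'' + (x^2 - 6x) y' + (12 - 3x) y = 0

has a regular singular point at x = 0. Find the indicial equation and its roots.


Divide by x^2 to reach normal form y'' + P_1(x) y' + P_2(x) y = 0 with P_1(x) = 1 - 6/x and P_2(x) = -3/x + 12/x^2.
x = 0 is a singular point because the y'-coefficient 1 - 6/x has a pole at x = 0 and the y-coefficient -3/x + 12/x^2 has a pole at x = 0.
It is a regular singular point because x P_1(x) = p(x) = x - 6 and x^2 P_2(x) = q(x) = 12 - 3x are polynomials, hence analytic at x = 0.
p(0) = -6,  q(0) = 12.
Indicial equation: r(r-1) + p(0) r + q(0) = 0, i.e. r^2 + (p(0) - 1) r + q(0) = 0, i.e. r^2 - 7 r + 12 = 0.
Discriminant: (-7)^2 - 4(12) = 1, so r = (7 ± 1)/2.
Solving: r_1 = 4, r_2 = 3.

indicial: r^2 - 7 r + 12 = 0; roots r_1 = 4, r_2 = 3
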